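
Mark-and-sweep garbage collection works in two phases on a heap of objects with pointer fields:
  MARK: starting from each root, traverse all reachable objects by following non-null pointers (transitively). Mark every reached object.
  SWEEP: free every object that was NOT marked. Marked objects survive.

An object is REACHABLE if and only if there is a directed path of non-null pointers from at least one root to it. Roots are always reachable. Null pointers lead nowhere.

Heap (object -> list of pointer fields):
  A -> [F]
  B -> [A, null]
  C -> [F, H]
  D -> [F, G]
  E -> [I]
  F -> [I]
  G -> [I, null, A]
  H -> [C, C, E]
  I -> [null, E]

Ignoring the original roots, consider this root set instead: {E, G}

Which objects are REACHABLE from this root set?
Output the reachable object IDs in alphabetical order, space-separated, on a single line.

Roots: E G
Mark E: refs=I, marked=E
Mark G: refs=I null A, marked=E G
Mark I: refs=null E, marked=E G I
Mark A: refs=F, marked=A E G I
Mark F: refs=I, marked=A E F G I
Unmarked (collected): B C D H

Answer: A E F G I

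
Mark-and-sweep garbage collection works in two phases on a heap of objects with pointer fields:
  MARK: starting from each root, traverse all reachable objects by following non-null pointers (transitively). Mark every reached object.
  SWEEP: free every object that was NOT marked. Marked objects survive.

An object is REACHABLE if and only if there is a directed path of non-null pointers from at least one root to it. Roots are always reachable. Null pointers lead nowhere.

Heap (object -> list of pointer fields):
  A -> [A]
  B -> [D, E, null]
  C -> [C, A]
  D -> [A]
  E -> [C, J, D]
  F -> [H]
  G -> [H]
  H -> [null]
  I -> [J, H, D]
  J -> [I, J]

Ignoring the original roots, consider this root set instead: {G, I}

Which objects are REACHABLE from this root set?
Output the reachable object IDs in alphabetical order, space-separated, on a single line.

Answer: A D G H I J

Derivation:
Roots: G I
Mark G: refs=H, marked=G
Mark I: refs=J H D, marked=G I
Mark H: refs=null, marked=G H I
Mark J: refs=I J, marked=G H I J
Mark D: refs=A, marked=D G H I J
Mark A: refs=A, marked=A D G H I J
Unmarked (collected): B C E F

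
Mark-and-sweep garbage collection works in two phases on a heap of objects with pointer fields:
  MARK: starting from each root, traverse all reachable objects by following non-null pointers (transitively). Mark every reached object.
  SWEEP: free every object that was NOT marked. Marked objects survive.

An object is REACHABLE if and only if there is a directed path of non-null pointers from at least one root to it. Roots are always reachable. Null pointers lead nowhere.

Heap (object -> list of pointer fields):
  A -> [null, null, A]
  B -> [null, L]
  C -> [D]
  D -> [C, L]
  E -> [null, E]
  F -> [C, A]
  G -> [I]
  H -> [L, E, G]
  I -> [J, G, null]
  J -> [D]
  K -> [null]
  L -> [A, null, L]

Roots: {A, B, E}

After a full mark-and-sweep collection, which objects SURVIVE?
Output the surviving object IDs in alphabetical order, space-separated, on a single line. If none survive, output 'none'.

Roots: A B E
Mark A: refs=null null A, marked=A
Mark B: refs=null L, marked=A B
Mark E: refs=null E, marked=A B E
Mark L: refs=A null L, marked=A B E L
Unmarked (collected): C D F G H I J K

Answer: A B E L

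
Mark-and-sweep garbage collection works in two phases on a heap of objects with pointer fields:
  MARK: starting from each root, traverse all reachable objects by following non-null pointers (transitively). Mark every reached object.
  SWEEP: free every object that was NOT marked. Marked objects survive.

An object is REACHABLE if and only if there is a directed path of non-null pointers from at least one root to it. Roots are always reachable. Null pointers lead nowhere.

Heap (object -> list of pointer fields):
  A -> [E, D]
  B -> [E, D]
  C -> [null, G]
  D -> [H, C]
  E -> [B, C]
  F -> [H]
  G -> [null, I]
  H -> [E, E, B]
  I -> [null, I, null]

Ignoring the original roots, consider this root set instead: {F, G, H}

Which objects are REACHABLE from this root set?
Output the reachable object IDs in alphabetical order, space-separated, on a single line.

Roots: F G H
Mark F: refs=H, marked=F
Mark G: refs=null I, marked=F G
Mark H: refs=E E B, marked=F G H
Mark I: refs=null I null, marked=F G H I
Mark E: refs=B C, marked=E F G H I
Mark B: refs=E D, marked=B E F G H I
Mark C: refs=null G, marked=B C E F G H I
Mark D: refs=H C, marked=B C D E F G H I
Unmarked (collected): A

Answer: B C D E F G H I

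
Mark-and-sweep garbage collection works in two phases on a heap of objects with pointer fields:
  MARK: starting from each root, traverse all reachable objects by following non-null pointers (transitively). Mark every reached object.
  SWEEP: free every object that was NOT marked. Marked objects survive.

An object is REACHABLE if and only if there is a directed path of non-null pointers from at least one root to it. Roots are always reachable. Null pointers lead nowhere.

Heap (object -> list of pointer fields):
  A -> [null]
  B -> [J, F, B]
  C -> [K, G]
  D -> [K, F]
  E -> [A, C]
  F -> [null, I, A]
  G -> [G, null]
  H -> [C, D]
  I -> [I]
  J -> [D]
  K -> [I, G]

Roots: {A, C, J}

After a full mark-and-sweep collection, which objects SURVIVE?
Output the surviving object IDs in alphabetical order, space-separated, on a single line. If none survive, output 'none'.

Answer: A C D F G I J K

Derivation:
Roots: A C J
Mark A: refs=null, marked=A
Mark C: refs=K G, marked=A C
Mark J: refs=D, marked=A C J
Mark K: refs=I G, marked=A C J K
Mark G: refs=G null, marked=A C G J K
Mark D: refs=K F, marked=A C D G J K
Mark I: refs=I, marked=A C D G I J K
Mark F: refs=null I A, marked=A C D F G I J K
Unmarked (collected): B E H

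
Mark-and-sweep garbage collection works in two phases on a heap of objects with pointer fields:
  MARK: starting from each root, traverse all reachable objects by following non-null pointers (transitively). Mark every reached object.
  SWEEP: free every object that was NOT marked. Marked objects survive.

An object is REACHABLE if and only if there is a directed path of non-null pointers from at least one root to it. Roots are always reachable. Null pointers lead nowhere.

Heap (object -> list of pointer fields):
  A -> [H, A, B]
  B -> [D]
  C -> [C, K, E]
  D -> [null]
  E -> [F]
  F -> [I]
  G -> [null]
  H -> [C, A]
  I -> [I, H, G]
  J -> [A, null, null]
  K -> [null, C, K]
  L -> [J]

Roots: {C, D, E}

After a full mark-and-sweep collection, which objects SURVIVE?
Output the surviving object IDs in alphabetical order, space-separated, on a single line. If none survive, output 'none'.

Roots: C D E
Mark C: refs=C K E, marked=C
Mark D: refs=null, marked=C D
Mark E: refs=F, marked=C D E
Mark K: refs=null C K, marked=C D E K
Mark F: refs=I, marked=C D E F K
Mark I: refs=I H G, marked=C D E F I K
Mark H: refs=C A, marked=C D E F H I K
Mark G: refs=null, marked=C D E F G H I K
Mark A: refs=H A B, marked=A C D E F G H I K
Mark B: refs=D, marked=A B C D E F G H I K
Unmarked (collected): J L

Answer: A B C D E F G H I K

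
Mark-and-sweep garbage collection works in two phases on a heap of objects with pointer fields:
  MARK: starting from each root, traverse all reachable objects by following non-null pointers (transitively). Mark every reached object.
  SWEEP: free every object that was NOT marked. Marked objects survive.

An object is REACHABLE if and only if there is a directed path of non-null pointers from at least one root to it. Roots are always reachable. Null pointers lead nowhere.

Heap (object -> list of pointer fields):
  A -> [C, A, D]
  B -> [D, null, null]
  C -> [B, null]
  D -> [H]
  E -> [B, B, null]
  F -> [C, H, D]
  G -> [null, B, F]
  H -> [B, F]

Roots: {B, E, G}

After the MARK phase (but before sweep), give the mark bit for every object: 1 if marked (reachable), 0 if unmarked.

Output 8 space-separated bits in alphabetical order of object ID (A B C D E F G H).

Roots: B E G
Mark B: refs=D null null, marked=B
Mark E: refs=B B null, marked=B E
Mark G: refs=null B F, marked=B E G
Mark D: refs=H, marked=B D E G
Mark F: refs=C H D, marked=B D E F G
Mark H: refs=B F, marked=B D E F G H
Mark C: refs=B null, marked=B C D E F G H
Unmarked (collected): A

Answer: 0 1 1 1 1 1 1 1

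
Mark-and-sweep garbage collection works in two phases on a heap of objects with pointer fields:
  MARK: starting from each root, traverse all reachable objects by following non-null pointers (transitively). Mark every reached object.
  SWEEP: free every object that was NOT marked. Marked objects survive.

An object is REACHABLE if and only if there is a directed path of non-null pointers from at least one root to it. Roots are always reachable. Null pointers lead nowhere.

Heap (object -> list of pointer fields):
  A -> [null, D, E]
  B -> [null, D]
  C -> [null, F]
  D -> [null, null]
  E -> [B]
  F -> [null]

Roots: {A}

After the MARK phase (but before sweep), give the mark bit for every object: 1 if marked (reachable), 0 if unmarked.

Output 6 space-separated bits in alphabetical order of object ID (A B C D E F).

Roots: A
Mark A: refs=null D E, marked=A
Mark D: refs=null null, marked=A D
Mark E: refs=B, marked=A D E
Mark B: refs=null D, marked=A B D E
Unmarked (collected): C F

Answer: 1 1 0 1 1 0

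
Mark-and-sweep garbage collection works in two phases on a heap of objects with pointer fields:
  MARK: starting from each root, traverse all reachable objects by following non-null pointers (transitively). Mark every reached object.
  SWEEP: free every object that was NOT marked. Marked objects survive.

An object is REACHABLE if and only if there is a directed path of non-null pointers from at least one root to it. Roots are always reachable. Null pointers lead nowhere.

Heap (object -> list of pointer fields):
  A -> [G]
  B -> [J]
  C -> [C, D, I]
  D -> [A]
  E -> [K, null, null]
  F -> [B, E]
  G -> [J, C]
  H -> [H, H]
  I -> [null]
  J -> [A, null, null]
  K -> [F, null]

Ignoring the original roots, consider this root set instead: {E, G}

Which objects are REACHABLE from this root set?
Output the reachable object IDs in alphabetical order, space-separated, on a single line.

Roots: E G
Mark E: refs=K null null, marked=E
Mark G: refs=J C, marked=E G
Mark K: refs=F null, marked=E G K
Mark J: refs=A null null, marked=E G J K
Mark C: refs=C D I, marked=C E G J K
Mark F: refs=B E, marked=C E F G J K
Mark A: refs=G, marked=A C E F G J K
Mark D: refs=A, marked=A C D E F G J K
Mark I: refs=null, marked=A C D E F G I J K
Mark B: refs=J, marked=A B C D E F G I J K
Unmarked (collected): H

Answer: A B C D E F G I J K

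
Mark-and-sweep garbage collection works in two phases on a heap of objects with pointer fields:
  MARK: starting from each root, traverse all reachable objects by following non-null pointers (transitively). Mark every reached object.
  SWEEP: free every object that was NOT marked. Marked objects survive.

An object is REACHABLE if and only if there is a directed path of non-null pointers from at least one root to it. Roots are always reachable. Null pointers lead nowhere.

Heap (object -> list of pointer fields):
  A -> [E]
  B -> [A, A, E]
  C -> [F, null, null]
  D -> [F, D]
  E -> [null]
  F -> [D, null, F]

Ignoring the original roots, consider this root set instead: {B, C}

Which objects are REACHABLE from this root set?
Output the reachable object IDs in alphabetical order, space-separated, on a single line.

Roots: B C
Mark B: refs=A A E, marked=B
Mark C: refs=F null null, marked=B C
Mark A: refs=E, marked=A B C
Mark E: refs=null, marked=A B C E
Mark F: refs=D null F, marked=A B C E F
Mark D: refs=F D, marked=A B C D E F
Unmarked (collected): (none)

Answer: A B C D E F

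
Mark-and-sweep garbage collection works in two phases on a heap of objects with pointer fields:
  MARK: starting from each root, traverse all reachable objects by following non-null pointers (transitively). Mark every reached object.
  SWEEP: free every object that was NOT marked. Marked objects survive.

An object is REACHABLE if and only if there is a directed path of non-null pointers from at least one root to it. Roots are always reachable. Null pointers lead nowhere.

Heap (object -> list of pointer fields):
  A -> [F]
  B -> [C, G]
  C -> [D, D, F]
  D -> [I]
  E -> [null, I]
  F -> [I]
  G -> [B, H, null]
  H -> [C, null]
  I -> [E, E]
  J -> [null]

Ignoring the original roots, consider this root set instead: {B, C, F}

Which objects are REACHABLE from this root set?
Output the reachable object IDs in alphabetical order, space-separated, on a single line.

Answer: B C D E F G H I

Derivation:
Roots: B C F
Mark B: refs=C G, marked=B
Mark C: refs=D D F, marked=B C
Mark F: refs=I, marked=B C F
Mark G: refs=B H null, marked=B C F G
Mark D: refs=I, marked=B C D F G
Mark I: refs=E E, marked=B C D F G I
Mark H: refs=C null, marked=B C D F G H I
Mark E: refs=null I, marked=B C D E F G H I
Unmarked (collected): A J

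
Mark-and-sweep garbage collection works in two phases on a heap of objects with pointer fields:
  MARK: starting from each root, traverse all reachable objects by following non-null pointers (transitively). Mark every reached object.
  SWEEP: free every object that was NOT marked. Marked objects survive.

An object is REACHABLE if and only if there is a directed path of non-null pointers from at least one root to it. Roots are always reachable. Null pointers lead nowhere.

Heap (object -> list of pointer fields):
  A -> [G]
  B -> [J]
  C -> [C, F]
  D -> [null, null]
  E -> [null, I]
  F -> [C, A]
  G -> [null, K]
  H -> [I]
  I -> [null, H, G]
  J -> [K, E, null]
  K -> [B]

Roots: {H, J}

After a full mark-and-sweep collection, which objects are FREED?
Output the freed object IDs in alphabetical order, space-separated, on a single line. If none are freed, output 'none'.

Answer: A C D F

Derivation:
Roots: H J
Mark H: refs=I, marked=H
Mark J: refs=K E null, marked=H J
Mark I: refs=null H G, marked=H I J
Mark K: refs=B, marked=H I J K
Mark E: refs=null I, marked=E H I J K
Mark G: refs=null K, marked=E G H I J K
Mark B: refs=J, marked=B E G H I J K
Unmarked (collected): A C D F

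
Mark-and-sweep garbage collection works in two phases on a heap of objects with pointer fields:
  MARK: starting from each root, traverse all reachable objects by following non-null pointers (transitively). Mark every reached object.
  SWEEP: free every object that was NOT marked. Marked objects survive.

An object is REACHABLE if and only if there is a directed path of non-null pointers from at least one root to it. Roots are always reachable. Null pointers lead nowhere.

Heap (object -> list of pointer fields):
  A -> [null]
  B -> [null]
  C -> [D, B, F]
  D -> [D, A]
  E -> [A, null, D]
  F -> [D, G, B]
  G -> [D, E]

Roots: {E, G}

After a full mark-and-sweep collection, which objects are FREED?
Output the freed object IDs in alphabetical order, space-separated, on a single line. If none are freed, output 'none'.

Answer: B C F

Derivation:
Roots: E G
Mark E: refs=A null D, marked=E
Mark G: refs=D E, marked=E G
Mark A: refs=null, marked=A E G
Mark D: refs=D A, marked=A D E G
Unmarked (collected): B C F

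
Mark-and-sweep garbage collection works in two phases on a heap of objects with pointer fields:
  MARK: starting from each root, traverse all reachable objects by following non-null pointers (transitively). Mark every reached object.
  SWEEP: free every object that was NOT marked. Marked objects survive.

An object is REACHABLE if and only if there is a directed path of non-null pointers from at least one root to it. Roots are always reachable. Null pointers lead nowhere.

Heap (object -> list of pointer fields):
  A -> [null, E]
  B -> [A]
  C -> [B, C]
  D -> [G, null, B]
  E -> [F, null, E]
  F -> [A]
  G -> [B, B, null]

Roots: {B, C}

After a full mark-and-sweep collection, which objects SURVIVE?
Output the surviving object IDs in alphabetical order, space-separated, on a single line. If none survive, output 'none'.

Answer: A B C E F

Derivation:
Roots: B C
Mark B: refs=A, marked=B
Mark C: refs=B C, marked=B C
Mark A: refs=null E, marked=A B C
Mark E: refs=F null E, marked=A B C E
Mark F: refs=A, marked=A B C E F
Unmarked (collected): D G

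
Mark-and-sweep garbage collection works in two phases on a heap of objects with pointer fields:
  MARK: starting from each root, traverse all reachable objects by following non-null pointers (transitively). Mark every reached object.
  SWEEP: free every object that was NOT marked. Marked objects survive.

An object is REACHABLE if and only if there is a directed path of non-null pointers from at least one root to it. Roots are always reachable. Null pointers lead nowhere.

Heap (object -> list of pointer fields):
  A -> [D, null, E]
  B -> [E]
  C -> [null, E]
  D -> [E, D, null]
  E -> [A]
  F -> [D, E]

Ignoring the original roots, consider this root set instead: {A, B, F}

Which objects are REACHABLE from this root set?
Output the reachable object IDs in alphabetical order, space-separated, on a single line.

Roots: A B F
Mark A: refs=D null E, marked=A
Mark B: refs=E, marked=A B
Mark F: refs=D E, marked=A B F
Mark D: refs=E D null, marked=A B D F
Mark E: refs=A, marked=A B D E F
Unmarked (collected): C

Answer: A B D E F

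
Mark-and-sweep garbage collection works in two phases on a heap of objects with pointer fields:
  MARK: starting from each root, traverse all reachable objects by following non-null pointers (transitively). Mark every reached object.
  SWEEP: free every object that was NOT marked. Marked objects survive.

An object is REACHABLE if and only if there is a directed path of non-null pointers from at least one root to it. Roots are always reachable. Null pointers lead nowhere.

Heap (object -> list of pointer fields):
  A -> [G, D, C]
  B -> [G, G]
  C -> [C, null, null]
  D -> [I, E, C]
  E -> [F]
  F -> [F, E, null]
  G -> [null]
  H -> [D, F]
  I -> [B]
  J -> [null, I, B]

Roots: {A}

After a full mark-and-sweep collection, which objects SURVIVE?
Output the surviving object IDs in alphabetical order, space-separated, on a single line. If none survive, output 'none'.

Answer: A B C D E F G I

Derivation:
Roots: A
Mark A: refs=G D C, marked=A
Mark G: refs=null, marked=A G
Mark D: refs=I E C, marked=A D G
Mark C: refs=C null null, marked=A C D G
Mark I: refs=B, marked=A C D G I
Mark E: refs=F, marked=A C D E G I
Mark B: refs=G G, marked=A B C D E G I
Mark F: refs=F E null, marked=A B C D E F G I
Unmarked (collected): H J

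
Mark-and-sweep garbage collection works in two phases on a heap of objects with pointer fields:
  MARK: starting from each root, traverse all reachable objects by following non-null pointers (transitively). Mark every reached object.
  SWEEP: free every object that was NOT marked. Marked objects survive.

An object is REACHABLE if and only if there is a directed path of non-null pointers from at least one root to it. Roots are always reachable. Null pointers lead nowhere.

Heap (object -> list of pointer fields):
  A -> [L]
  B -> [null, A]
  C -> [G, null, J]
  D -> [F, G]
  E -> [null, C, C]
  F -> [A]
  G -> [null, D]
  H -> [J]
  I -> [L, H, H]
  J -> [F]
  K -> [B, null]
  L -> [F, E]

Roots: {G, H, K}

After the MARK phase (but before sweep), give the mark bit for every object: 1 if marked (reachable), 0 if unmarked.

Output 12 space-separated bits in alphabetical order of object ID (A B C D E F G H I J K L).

Answer: 1 1 1 1 1 1 1 1 0 1 1 1

Derivation:
Roots: G H K
Mark G: refs=null D, marked=G
Mark H: refs=J, marked=G H
Mark K: refs=B null, marked=G H K
Mark D: refs=F G, marked=D G H K
Mark J: refs=F, marked=D G H J K
Mark B: refs=null A, marked=B D G H J K
Mark F: refs=A, marked=B D F G H J K
Mark A: refs=L, marked=A B D F G H J K
Mark L: refs=F E, marked=A B D F G H J K L
Mark E: refs=null C C, marked=A B D E F G H J K L
Mark C: refs=G null J, marked=A B C D E F G H J K L
Unmarked (collected): I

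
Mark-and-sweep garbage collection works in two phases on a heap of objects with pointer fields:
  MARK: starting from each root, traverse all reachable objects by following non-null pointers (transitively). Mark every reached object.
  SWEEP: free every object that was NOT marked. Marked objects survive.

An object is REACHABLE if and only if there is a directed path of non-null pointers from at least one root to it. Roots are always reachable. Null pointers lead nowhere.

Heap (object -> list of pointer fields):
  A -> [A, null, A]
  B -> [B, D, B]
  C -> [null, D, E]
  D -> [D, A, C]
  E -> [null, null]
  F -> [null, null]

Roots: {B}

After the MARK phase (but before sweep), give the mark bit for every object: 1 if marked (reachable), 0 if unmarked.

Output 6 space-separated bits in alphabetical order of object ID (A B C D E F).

Roots: B
Mark B: refs=B D B, marked=B
Mark D: refs=D A C, marked=B D
Mark A: refs=A null A, marked=A B D
Mark C: refs=null D E, marked=A B C D
Mark E: refs=null null, marked=A B C D E
Unmarked (collected): F

Answer: 1 1 1 1 1 0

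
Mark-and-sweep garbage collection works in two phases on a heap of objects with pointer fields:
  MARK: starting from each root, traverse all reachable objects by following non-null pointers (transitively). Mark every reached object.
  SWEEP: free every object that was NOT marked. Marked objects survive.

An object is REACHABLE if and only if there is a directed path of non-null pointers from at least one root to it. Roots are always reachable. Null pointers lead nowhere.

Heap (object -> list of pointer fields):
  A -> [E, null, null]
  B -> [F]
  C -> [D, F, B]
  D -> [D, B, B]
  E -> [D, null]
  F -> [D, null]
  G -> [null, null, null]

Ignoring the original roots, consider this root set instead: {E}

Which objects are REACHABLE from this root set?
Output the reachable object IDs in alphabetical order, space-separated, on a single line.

Answer: B D E F

Derivation:
Roots: E
Mark E: refs=D null, marked=E
Mark D: refs=D B B, marked=D E
Mark B: refs=F, marked=B D E
Mark F: refs=D null, marked=B D E F
Unmarked (collected): A C G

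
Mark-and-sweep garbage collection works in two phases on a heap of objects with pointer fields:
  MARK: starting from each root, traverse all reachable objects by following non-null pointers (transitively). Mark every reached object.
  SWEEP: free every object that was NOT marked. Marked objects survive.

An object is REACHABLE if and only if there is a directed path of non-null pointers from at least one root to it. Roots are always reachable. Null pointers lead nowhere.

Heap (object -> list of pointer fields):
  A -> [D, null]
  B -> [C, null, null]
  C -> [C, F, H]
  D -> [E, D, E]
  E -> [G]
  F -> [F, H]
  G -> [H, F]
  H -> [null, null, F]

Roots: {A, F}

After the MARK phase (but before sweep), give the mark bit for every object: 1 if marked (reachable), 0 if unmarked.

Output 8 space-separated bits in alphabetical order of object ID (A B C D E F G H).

Answer: 1 0 0 1 1 1 1 1

Derivation:
Roots: A F
Mark A: refs=D null, marked=A
Mark F: refs=F H, marked=A F
Mark D: refs=E D E, marked=A D F
Mark H: refs=null null F, marked=A D F H
Mark E: refs=G, marked=A D E F H
Mark G: refs=H F, marked=A D E F G H
Unmarked (collected): B C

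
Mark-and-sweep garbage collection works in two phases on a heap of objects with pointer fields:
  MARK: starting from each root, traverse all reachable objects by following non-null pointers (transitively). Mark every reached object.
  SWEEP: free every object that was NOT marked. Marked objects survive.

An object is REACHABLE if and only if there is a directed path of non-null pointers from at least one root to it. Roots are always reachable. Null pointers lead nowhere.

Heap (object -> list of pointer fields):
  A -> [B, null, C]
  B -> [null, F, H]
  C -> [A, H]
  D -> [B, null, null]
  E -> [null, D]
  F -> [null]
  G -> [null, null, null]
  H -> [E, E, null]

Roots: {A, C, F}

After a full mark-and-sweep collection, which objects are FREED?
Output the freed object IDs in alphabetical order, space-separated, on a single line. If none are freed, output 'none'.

Roots: A C F
Mark A: refs=B null C, marked=A
Mark C: refs=A H, marked=A C
Mark F: refs=null, marked=A C F
Mark B: refs=null F H, marked=A B C F
Mark H: refs=E E null, marked=A B C F H
Mark E: refs=null D, marked=A B C E F H
Mark D: refs=B null null, marked=A B C D E F H
Unmarked (collected): G

Answer: G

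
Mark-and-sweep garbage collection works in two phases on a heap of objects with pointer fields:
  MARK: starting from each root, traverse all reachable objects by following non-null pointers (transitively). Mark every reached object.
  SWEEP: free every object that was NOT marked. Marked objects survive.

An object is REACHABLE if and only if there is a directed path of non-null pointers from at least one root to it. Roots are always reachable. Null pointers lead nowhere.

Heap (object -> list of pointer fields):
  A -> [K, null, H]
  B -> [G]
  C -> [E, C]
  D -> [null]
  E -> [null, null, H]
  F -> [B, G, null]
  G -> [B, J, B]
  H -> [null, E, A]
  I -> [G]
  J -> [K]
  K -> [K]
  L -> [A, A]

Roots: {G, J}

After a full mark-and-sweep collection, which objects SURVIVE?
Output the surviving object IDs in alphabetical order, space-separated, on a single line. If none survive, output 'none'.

Answer: B G J K

Derivation:
Roots: G J
Mark G: refs=B J B, marked=G
Mark J: refs=K, marked=G J
Mark B: refs=G, marked=B G J
Mark K: refs=K, marked=B G J K
Unmarked (collected): A C D E F H I L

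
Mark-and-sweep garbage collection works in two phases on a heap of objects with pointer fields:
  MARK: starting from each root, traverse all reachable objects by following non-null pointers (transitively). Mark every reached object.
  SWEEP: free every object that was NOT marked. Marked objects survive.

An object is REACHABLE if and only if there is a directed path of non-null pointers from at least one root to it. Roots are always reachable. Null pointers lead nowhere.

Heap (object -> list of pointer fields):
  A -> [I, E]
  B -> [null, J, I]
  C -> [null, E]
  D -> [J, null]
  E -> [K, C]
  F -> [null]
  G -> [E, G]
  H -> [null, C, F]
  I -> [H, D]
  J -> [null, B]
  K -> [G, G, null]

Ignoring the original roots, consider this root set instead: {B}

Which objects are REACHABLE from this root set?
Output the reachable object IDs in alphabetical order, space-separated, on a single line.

Answer: B C D E F G H I J K

Derivation:
Roots: B
Mark B: refs=null J I, marked=B
Mark J: refs=null B, marked=B J
Mark I: refs=H D, marked=B I J
Mark H: refs=null C F, marked=B H I J
Mark D: refs=J null, marked=B D H I J
Mark C: refs=null E, marked=B C D H I J
Mark F: refs=null, marked=B C D F H I J
Mark E: refs=K C, marked=B C D E F H I J
Mark K: refs=G G null, marked=B C D E F H I J K
Mark G: refs=E G, marked=B C D E F G H I J K
Unmarked (collected): A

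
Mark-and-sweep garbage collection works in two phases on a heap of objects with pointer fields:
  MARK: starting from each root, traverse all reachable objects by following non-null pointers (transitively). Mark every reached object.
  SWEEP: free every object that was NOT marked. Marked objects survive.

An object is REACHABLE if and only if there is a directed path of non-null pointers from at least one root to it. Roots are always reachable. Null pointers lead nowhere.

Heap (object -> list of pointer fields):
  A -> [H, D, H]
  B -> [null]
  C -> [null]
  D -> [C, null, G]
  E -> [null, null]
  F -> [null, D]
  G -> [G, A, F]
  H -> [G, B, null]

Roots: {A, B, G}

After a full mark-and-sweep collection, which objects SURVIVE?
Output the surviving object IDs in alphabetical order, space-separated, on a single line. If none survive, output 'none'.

Answer: A B C D F G H

Derivation:
Roots: A B G
Mark A: refs=H D H, marked=A
Mark B: refs=null, marked=A B
Mark G: refs=G A F, marked=A B G
Mark H: refs=G B null, marked=A B G H
Mark D: refs=C null G, marked=A B D G H
Mark F: refs=null D, marked=A B D F G H
Mark C: refs=null, marked=A B C D F G H
Unmarked (collected): E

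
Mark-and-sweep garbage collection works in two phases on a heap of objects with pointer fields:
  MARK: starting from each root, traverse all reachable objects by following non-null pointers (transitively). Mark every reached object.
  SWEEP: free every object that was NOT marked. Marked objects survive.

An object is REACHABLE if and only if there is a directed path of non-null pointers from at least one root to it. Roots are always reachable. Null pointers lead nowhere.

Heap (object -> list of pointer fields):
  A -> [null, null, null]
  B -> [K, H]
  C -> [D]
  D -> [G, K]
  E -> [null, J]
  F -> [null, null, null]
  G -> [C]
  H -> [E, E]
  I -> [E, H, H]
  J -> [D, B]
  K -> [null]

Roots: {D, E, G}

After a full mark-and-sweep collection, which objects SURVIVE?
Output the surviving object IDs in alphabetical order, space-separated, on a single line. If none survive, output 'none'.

Answer: B C D E G H J K

Derivation:
Roots: D E G
Mark D: refs=G K, marked=D
Mark E: refs=null J, marked=D E
Mark G: refs=C, marked=D E G
Mark K: refs=null, marked=D E G K
Mark J: refs=D B, marked=D E G J K
Mark C: refs=D, marked=C D E G J K
Mark B: refs=K H, marked=B C D E G J K
Mark H: refs=E E, marked=B C D E G H J K
Unmarked (collected): A F I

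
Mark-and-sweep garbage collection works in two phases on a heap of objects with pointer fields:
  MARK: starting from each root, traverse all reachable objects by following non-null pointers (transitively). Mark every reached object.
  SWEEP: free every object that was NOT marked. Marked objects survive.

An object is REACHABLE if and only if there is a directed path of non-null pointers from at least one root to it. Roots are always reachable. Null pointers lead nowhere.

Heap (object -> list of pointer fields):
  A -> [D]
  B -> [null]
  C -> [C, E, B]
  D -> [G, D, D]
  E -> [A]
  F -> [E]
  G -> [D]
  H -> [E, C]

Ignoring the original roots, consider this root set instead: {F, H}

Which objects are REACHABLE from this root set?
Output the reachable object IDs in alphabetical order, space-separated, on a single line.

Roots: F H
Mark F: refs=E, marked=F
Mark H: refs=E C, marked=F H
Mark E: refs=A, marked=E F H
Mark C: refs=C E B, marked=C E F H
Mark A: refs=D, marked=A C E F H
Mark B: refs=null, marked=A B C E F H
Mark D: refs=G D D, marked=A B C D E F H
Mark G: refs=D, marked=A B C D E F G H
Unmarked (collected): (none)

Answer: A B C D E F G H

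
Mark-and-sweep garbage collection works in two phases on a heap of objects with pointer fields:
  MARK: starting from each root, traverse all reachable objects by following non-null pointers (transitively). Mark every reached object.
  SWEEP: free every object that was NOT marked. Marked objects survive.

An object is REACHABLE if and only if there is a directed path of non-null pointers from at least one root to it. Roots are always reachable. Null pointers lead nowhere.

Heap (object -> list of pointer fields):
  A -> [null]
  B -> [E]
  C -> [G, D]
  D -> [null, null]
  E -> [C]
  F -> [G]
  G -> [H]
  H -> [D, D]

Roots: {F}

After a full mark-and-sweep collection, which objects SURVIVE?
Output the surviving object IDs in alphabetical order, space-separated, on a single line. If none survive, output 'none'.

Answer: D F G H

Derivation:
Roots: F
Mark F: refs=G, marked=F
Mark G: refs=H, marked=F G
Mark H: refs=D D, marked=F G H
Mark D: refs=null null, marked=D F G H
Unmarked (collected): A B C E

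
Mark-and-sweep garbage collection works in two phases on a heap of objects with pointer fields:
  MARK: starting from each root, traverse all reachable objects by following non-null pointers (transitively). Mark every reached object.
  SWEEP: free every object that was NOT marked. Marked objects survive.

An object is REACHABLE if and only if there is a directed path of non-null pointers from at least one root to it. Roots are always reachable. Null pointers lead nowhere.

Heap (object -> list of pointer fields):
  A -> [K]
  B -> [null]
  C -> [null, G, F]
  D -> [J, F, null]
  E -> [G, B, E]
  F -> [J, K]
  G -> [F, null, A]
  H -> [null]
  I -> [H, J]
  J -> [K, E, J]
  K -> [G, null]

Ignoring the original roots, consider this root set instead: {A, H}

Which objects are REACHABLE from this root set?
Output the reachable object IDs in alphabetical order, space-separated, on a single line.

Answer: A B E F G H J K

Derivation:
Roots: A H
Mark A: refs=K, marked=A
Mark H: refs=null, marked=A H
Mark K: refs=G null, marked=A H K
Mark G: refs=F null A, marked=A G H K
Mark F: refs=J K, marked=A F G H K
Mark J: refs=K E J, marked=A F G H J K
Mark E: refs=G B E, marked=A E F G H J K
Mark B: refs=null, marked=A B E F G H J K
Unmarked (collected): C D I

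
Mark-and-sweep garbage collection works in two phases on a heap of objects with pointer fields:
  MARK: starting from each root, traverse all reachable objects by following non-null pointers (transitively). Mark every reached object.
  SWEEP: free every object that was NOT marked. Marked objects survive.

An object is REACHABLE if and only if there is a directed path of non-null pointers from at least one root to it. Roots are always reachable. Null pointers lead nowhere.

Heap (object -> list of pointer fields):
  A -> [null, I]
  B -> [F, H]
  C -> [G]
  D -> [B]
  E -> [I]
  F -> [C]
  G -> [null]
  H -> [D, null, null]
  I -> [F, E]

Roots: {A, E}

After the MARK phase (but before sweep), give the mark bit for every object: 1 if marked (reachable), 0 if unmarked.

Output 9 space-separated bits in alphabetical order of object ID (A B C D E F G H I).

Roots: A E
Mark A: refs=null I, marked=A
Mark E: refs=I, marked=A E
Mark I: refs=F E, marked=A E I
Mark F: refs=C, marked=A E F I
Mark C: refs=G, marked=A C E F I
Mark G: refs=null, marked=A C E F G I
Unmarked (collected): B D H

Answer: 1 0 1 0 1 1 1 0 1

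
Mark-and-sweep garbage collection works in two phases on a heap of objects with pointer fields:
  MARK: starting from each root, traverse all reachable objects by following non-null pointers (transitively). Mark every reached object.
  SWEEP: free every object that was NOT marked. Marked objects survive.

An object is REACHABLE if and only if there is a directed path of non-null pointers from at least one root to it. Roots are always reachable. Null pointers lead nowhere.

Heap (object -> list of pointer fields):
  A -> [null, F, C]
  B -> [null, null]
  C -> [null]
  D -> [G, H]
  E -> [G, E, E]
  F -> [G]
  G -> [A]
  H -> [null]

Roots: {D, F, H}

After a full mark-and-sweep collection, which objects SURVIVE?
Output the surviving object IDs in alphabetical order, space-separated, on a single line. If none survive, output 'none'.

Roots: D F H
Mark D: refs=G H, marked=D
Mark F: refs=G, marked=D F
Mark H: refs=null, marked=D F H
Mark G: refs=A, marked=D F G H
Mark A: refs=null F C, marked=A D F G H
Mark C: refs=null, marked=A C D F G H
Unmarked (collected): B E

Answer: A C D F G H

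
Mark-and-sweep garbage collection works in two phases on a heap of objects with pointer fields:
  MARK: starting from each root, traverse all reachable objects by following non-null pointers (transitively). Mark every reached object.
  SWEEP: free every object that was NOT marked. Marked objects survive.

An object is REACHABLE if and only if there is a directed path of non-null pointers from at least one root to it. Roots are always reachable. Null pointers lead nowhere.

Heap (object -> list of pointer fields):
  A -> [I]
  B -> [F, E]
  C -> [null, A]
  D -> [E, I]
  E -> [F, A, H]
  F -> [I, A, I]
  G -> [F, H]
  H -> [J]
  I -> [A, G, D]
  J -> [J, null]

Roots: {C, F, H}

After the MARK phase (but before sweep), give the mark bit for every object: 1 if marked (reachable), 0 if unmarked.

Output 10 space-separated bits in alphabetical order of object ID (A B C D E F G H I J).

Answer: 1 0 1 1 1 1 1 1 1 1

Derivation:
Roots: C F H
Mark C: refs=null A, marked=C
Mark F: refs=I A I, marked=C F
Mark H: refs=J, marked=C F H
Mark A: refs=I, marked=A C F H
Mark I: refs=A G D, marked=A C F H I
Mark J: refs=J null, marked=A C F H I J
Mark G: refs=F H, marked=A C F G H I J
Mark D: refs=E I, marked=A C D F G H I J
Mark E: refs=F A H, marked=A C D E F G H I J
Unmarked (collected): B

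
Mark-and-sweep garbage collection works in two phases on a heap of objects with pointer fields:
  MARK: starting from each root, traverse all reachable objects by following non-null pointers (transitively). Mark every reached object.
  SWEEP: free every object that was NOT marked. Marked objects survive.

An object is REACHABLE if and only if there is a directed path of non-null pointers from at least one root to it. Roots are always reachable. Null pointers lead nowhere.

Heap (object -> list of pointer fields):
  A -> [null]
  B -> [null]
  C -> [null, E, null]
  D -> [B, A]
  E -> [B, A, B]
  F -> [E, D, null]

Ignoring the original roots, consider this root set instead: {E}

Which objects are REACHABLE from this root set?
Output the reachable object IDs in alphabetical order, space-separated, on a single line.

Roots: E
Mark E: refs=B A B, marked=E
Mark B: refs=null, marked=B E
Mark A: refs=null, marked=A B E
Unmarked (collected): C D F

Answer: A B E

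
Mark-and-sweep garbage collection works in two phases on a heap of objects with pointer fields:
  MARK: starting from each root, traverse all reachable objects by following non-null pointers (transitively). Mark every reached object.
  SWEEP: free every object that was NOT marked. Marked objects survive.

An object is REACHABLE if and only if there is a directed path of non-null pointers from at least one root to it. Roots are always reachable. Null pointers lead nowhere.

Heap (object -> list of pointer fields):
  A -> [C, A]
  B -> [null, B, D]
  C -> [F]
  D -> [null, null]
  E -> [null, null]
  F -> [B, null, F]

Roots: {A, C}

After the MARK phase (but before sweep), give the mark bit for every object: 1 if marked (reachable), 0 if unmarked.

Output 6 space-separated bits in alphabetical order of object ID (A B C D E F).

Answer: 1 1 1 1 0 1

Derivation:
Roots: A C
Mark A: refs=C A, marked=A
Mark C: refs=F, marked=A C
Mark F: refs=B null F, marked=A C F
Mark B: refs=null B D, marked=A B C F
Mark D: refs=null null, marked=A B C D F
Unmarked (collected): E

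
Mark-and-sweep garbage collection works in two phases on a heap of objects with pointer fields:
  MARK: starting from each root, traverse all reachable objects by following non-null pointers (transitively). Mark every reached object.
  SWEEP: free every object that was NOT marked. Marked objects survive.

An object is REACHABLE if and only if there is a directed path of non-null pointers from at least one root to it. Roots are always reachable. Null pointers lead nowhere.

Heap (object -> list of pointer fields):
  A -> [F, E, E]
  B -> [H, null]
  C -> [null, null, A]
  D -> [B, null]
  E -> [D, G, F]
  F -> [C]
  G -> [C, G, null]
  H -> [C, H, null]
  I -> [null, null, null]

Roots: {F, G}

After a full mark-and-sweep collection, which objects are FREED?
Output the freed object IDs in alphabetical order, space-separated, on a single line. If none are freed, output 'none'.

Roots: F G
Mark F: refs=C, marked=F
Mark G: refs=C G null, marked=F G
Mark C: refs=null null A, marked=C F G
Mark A: refs=F E E, marked=A C F G
Mark E: refs=D G F, marked=A C E F G
Mark D: refs=B null, marked=A C D E F G
Mark B: refs=H null, marked=A B C D E F G
Mark H: refs=C H null, marked=A B C D E F G H
Unmarked (collected): I

Answer: I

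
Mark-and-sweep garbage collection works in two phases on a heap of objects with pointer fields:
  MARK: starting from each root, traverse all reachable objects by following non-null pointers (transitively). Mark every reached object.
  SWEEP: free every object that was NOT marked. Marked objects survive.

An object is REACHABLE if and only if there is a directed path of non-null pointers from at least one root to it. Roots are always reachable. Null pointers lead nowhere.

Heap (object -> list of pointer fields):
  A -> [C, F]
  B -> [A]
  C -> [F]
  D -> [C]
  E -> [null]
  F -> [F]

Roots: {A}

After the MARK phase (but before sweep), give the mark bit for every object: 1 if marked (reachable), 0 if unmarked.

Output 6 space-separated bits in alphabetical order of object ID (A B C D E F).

Roots: A
Mark A: refs=C F, marked=A
Mark C: refs=F, marked=A C
Mark F: refs=F, marked=A C F
Unmarked (collected): B D E

Answer: 1 0 1 0 0 1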